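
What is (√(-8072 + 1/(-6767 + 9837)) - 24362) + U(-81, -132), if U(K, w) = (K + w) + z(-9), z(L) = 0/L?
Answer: -24575 + I*√76077789730/3070 ≈ -24575.0 + 89.844*I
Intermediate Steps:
z(L) = 0
U(K, w) = K + w (U(K, w) = (K + w) + 0 = K + w)
(√(-8072 + 1/(-6767 + 9837)) - 24362) + U(-81, -132) = (√(-8072 + 1/(-6767 + 9837)) - 24362) + (-81 - 132) = (√(-8072 + 1/3070) - 24362) - 213 = (√(-24781039/3070) - 24362) - 213 = (I*√76077789730/3070 - 24362) - 213 = (-24362 + I*√76077789730/3070) - 213 = -24575 + I*√76077789730/3070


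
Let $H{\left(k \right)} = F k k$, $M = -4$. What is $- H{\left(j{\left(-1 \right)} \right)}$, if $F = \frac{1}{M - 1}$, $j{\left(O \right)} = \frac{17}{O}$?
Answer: $\frac{289}{5} \approx 57.8$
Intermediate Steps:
$F = - \frac{1}{5}$ ($F = \frac{1}{-4 - 1} = \frac{1}{-5} = - \frac{1}{5} \approx -0.2$)
$H{\left(k \right)} = - \frac{k^{2}}{5}$ ($H{\left(k \right)} = - \frac{k}{5} k = - \frac{k^{2}}{5}$)
$- H{\left(j{\left(-1 \right)} \right)} = - \frac{\left(-1\right) \left(\frac{17}{-1}\right)^{2}}{5} = - \frac{\left(-1\right) \left(17 \left(-1\right)\right)^{2}}{5} = - \frac{\left(-1\right) \left(-17\right)^{2}}{5} = - \frac{\left(-1\right) 289}{5} = \left(-1\right) \left(- \frac{289}{5}\right) = \frac{289}{5}$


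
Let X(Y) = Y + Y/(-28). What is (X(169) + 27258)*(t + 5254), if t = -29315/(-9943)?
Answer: 40132101340719/278404 ≈ 1.4415e+8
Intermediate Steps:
t = 29315/9943 (t = -29315*(-1/9943) = 29315/9943 ≈ 2.9483)
X(Y) = 27*Y/28 (X(Y) = Y + Y*(-1/28) = Y - Y/28 = 27*Y/28)
(X(169) + 27258)*(t + 5254) = ((27/28)*169 + 27258)*(29315/9943 + 5254) = (4563/28 + 27258)*(52269837/9943) = (767787/28)*(52269837/9943) = 40132101340719/278404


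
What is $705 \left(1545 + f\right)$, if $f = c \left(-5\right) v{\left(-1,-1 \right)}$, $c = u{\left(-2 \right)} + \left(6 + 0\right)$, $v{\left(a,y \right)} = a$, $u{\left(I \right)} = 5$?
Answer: $1128000$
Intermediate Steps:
$c = 11$ ($c = 5 + \left(6 + 0\right) = 5 + 6 = 11$)
$f = 55$ ($f = 11 \left(-5\right) \left(-1\right) = \left(-55\right) \left(-1\right) = 55$)
$705 \left(1545 + f\right) = 705 \left(1545 + 55\right) = 705 \cdot 1600 = 1128000$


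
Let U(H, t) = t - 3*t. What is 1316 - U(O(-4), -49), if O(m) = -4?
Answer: 1218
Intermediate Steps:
U(H, t) = -2*t
1316 - U(O(-4), -49) = 1316 - (-2)*(-49) = 1316 - 1*98 = 1316 - 98 = 1218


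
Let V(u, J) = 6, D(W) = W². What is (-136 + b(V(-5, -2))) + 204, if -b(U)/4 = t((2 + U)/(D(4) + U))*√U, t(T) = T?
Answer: 68 - 16*√6/11 ≈ 64.437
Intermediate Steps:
b(U) = -4*√U*(2 + U)/(16 + U) (b(U) = -4*(2 + U)/(4² + U)*√U = -4*(2 + U)/(16 + U)*√U = -4*√U*(2 + U)/(16 + U))
(-136 + b(V(-5, -2))) + 204 = (-136 + 4*√6*(-2 - 1*6)/(16 + 6)) + 204 = (-136 + 4*√6*(-2 - 6)/22) + 204 = (-136 + 4*√6*(1/22)*(-8)) + 204 = (-136 - 16*√6/11) + 204 = 68 - 16*√6/11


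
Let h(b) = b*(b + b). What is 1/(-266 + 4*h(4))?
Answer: -1/138 ≈ -0.0072464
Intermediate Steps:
h(b) = 2*b**2 (h(b) = b*(2*b) = 2*b**2)
1/(-266 + 4*h(4)) = 1/(-266 + 4*(2*4**2)) = 1/(-266 + 4*(2*16)) = 1/(-266 + 4*32) = 1/(-266 + 128) = 1/(-138) = -1/138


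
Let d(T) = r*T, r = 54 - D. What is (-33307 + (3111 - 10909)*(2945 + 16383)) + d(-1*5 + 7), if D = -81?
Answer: -150752781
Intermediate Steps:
r = 135 (r = 54 - 1*(-81) = 54 + 81 = 135)
d(T) = 135*T
(-33307 + (3111 - 10909)*(2945 + 16383)) + d(-1*5 + 7) = (-33307 + (3111 - 10909)*(2945 + 16383)) + 135*(-1*5 + 7) = (-33307 - 7798*19328) + 135*(-5 + 7) = (-33307 - 150719744) + 135*2 = -150753051 + 270 = -150752781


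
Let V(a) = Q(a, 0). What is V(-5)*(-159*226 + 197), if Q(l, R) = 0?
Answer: 0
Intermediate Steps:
V(a) = 0
V(-5)*(-159*226 + 197) = 0*(-159*226 + 197) = 0*(-35934 + 197) = 0*(-35737) = 0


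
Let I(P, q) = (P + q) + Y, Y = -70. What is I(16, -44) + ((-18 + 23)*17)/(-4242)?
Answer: -415801/4242 ≈ -98.020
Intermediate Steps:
I(P, q) = -70 + P + q (I(P, q) = (P + q) - 70 = -70 + P + q)
I(16, -44) + ((-18 + 23)*17)/(-4242) = (-70 + 16 - 44) + ((-18 + 23)*17)/(-4242) = -98 + (5*17)*(-1/4242) = -98 + 85*(-1/4242) = -98 - 85/4242 = -415801/4242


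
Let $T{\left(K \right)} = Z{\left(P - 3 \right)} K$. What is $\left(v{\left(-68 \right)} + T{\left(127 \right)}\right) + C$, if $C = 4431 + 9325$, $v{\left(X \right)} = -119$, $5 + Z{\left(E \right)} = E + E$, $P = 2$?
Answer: $12748$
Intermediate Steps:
$Z{\left(E \right)} = -5 + 2 E$ ($Z{\left(E \right)} = -5 + \left(E + E\right) = -5 + 2 E$)
$T{\left(K \right)} = - 7 K$ ($T{\left(K \right)} = \left(-5 + 2 \left(2 - 3\right)\right) K = \left(-5 + 2 \left(-1\right)\right) K = \left(-5 - 2\right) K = - 7 K$)
$C = 13756$
$\left(v{\left(-68 \right)} + T{\left(127 \right)}\right) + C = \left(-119 - 889\right) + 13756 = -1008 + 13756 = 12748$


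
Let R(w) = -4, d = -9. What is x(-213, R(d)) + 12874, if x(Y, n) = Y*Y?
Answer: 58243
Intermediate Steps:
x(Y, n) = Y²
x(-213, R(d)) + 12874 = (-213)² + 12874 = 45369 + 12874 = 58243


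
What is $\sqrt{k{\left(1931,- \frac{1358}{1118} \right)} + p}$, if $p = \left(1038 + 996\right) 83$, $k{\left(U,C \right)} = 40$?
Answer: $\sqrt{168862} \approx 410.93$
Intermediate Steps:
$p = 168822$ ($p = 2034 \cdot 83 = 168822$)
$\sqrt{k{\left(1931,- \frac{1358}{1118} \right)} + p} = \sqrt{40 + 168822} = \sqrt{168862}$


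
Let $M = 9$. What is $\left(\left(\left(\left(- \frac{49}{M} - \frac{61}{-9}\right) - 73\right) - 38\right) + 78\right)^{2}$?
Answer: $\frac{9025}{9} \approx 1002.8$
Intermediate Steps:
$\left(\left(\left(\left(- \frac{49}{M} - \frac{61}{-9}\right) - 73\right) - 38\right) + 78\right)^{2} = \left(\left(\left(\left(- \frac{49}{9} - \frac{61}{-9}\right) - 73\right) - 38\right) + 78\right)^{2} = \left(\left(\left(\left(\left(-49\right) \frac{1}{9} - - \frac{61}{9}\right) - 73\right) - 38\right) + 78\right)^{2} = \left(\left(\left(\left(- \frac{49}{9} + \frac{61}{9}\right) - 73\right) - 38\right) + 78\right)^{2} = \left(\left(\left(\frac{4}{3} - 73\right) - 38\right) + 78\right)^{2} = \left(\left(- \frac{215}{3} - 38\right) + 78\right)^{2} = \left(- \frac{329}{3} + 78\right)^{2} = \left(- \frac{95}{3}\right)^{2} = \frac{9025}{9}$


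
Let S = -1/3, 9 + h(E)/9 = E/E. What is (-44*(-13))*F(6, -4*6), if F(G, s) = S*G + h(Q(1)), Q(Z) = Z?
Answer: -42328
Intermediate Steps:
h(E) = -72 (h(E) = -81 + 9*(E/E) = -81 + 9*1 = -81 + 9 = -72)
S = -⅓ (S = -1*⅓ = -⅓ ≈ -0.33333)
F(G, s) = -72 - G/3 (F(G, s) = -G/3 - 72 = -72 - G/3)
(-44*(-13))*F(6, -4*6) = (-44*(-13))*(-72 - ⅓*6) = 572*(-72 - 2) = 572*(-74) = -42328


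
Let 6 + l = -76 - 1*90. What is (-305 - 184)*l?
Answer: 84108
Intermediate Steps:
l = -172 (l = -6 + (-76 - 1*90) = -6 + (-76 - 90) = -6 - 166 = -172)
(-305 - 184)*l = (-305 - 184)*(-172) = -489*(-172) = 84108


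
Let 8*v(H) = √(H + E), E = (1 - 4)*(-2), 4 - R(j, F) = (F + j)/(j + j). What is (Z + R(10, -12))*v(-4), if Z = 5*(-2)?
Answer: -59*√2/80 ≈ -1.0430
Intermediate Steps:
R(j, F) = 4 - (F + j)/(2*j) (R(j, F) = 4 - (F + j)/(j + j) = 4 - (F + j)/(2*j))
E = 6 (E = -3*(-2) = 6)
Z = -10
v(H) = √(6 + H)/8 (v(H) = √(H + 6)/8 = √(6 + H)/8)
(Z + R(10, -12))*v(-4) = (-10 + (½)*(-1*(-12) + 7*10)/10)*(√(6 - 4)/8) = (-10 + (½)*(⅒)*(12 + 70))*(√2/8) = (-10 + (½)*(⅒)*82)*(√2/8) = (-10 + 41/10)*(√2/8) = -59*√2/80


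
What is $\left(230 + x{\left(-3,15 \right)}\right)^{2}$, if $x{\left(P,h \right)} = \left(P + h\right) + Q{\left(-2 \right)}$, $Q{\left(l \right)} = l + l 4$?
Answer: $53824$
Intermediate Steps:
$Q{\left(l \right)} = 5 l$ ($Q{\left(l \right)} = l + 4 l = 5 l$)
$x{\left(P,h \right)} = -10 + P + h$ ($x{\left(P,h \right)} = \left(P + h\right) + 5 \left(-2\right) = \left(P + h\right) - 10 = -10 + P + h$)
$\left(230 + x{\left(-3,15 \right)}\right)^{2} = \left(230 - -2\right)^{2} = \left(230 + 2\right)^{2} = 232^{2} = 53824$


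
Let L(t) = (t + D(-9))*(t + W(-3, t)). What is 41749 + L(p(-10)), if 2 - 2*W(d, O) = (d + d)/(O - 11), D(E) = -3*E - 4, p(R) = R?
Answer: 291411/7 ≈ 41630.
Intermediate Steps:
D(E) = -4 - 3*E
W(d, O) = 1 - d/(-11 + O) (W(d, O) = 1 - (d + d)/(2*(O - 11)) = 1 - 2*d/(2*(-11 + O)) = 1 - d/(-11 + O))
L(t) = (23 + t)*(t + (-8 + t)/(-11 + t)) (L(t) = (t + (-4 - 3*(-9)))*(t + (-11 + t - 1*(-3))/(-11 + t)) = (t + (-4 + 27))*(t + (-11 + t + 3)/(-11 + t)) = (t + 23)*(t + (-8 + t)/(-11 + t)) = (23 + t)*(t + (-8 + t)/(-11 + t)))
41749 + L(p(-10)) = 41749 + (-184 + (-10)³ - 238*(-10) + 13*(-10)²)/(-11 - 10) = 41749 + (-184 - 1000 + 2380 + 13*100)/(-21) = 41749 - (-184 - 1000 + 2380 + 1300)/21 = 41749 - 1/21*2496 = 41749 - 832/7 = 291411/7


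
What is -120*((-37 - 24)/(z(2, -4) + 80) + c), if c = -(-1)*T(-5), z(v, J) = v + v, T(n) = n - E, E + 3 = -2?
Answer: 610/7 ≈ 87.143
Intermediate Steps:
E = -5 (E = -3 - 2 = -5)
T(n) = 5 + n (T(n) = n - 1*(-5) = n + 5 = 5 + n)
z(v, J) = 2*v
c = 0 (c = -(-1)*(5 - 5) = -(-1)*0 = -1*0 = 0)
-120*((-37 - 24)/(z(2, -4) + 80) + c) = -120*((-37 - 24)/(2*2 + 80) + 0) = -120*(-61/(4 + 80) + 0) = -120*(-61/84 + 0) = -120*(-61/84) = 610/7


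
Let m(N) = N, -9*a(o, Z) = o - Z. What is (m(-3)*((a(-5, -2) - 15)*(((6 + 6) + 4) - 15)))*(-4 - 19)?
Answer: -1012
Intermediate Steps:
a(o, Z) = -o/9 + Z/9 (a(o, Z) = -(o - Z)/9 = -o/9 + Z/9)
(m(-3)*((a(-5, -2) - 15)*(((6 + 6) + 4) - 15)))*(-4 - 19) = (-3*((-⅑*(-5) + (⅑)*(-2)) - 15)*(((6 + 6) + 4) - 15))*(-4 - 19) = -3*((5/9 - 2/9) - 15)*((12 + 4) - 15)*(-23) = -3*(⅓ - 15)*(16 - 15)*(-23) = -(-44)*(-23) = -3*(-44/3)*(-23) = 44*(-23) = -1012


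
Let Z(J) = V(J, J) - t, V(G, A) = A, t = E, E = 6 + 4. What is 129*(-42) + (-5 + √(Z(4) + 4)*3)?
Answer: -5423 + 3*I*√2 ≈ -5423.0 + 4.2426*I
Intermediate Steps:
E = 10
t = 10
Z(J) = -10 + J (Z(J) = J - 1*10 = J - 10 = -10 + J)
129*(-42) + (-5 + √(Z(4) + 4)*3) = 129*(-42) + (-5 + √((-10 + 4) + 4)*3) = -5418 + (-5 + √(-6 + 4)*3) = -5418 + (-5 + √(-2)*3) = -5418 + (-5 + (I*√2)*3) = -5418 + (-5 + 3*I*√2) = -5423 + 3*I*√2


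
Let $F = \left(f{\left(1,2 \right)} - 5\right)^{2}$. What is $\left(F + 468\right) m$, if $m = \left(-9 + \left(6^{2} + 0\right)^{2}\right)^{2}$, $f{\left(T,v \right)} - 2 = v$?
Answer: $776837061$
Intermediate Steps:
$f{\left(T,v \right)} = 2 + v$
$m = 1656369$ ($m = \left(-9 + \left(36 + 0\right)^{2}\right)^{2} = \left(-9 + 36^{2}\right)^{2} = \left(-9 + 1296\right)^{2} = 1287^{2} = 1656369$)
$F = 1$ ($F = \left(\left(2 + 2\right) - 5\right)^{2} = \left(4 - 5\right)^{2} = \left(-1\right)^{2} = 1$)
$\left(F + 468\right) m = \left(1 + 468\right) 1656369 = 469 \cdot 1656369 = 776837061$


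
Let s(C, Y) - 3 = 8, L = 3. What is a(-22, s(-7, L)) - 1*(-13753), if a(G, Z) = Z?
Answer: 13764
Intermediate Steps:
s(C, Y) = 11 (s(C, Y) = 3 + 8 = 11)
a(-22, s(-7, L)) - 1*(-13753) = 11 - 1*(-13753) = 11 + 13753 = 13764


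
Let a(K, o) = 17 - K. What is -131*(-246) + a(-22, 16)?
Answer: 32265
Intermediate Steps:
-131*(-246) + a(-22, 16) = -131*(-246) + (17 - 1*(-22)) = 32226 + (17 + 22) = 32226 + 39 = 32265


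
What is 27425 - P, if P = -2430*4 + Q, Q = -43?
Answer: 37188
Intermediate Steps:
P = -9763 (P = -2430*4 - 43 = -90*108 - 43 = -9720 - 43 = -9763)
27425 - P = 27425 - 1*(-9763) = 27425 + 9763 = 37188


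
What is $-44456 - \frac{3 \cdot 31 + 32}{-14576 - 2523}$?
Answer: $- \frac{760153019}{17099} \approx -44456.0$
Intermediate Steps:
$-44456 - \frac{3 \cdot 31 + 32}{-14576 - 2523} = -44456 - \frac{93 + 32}{-14576 - 2523} = -44456 - \frac{125}{-17099} = -44456 - 125 \left(- \frac{1}{17099}\right) = -44456 - - \frac{125}{17099} = -44456 + \frac{125}{17099} = - \frac{760153019}{17099}$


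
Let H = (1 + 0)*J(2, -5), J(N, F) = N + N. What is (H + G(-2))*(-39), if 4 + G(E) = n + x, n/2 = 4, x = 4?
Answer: -468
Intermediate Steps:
n = 8 (n = 2*4 = 8)
J(N, F) = 2*N
G(E) = 8 (G(E) = -4 + (8 + 4) = -4 + 12 = 8)
H = 4 (H = (1 + 0)*(2*2) = 1*4 = 4)
(H + G(-2))*(-39) = (4 + 8)*(-39) = 12*(-39) = -468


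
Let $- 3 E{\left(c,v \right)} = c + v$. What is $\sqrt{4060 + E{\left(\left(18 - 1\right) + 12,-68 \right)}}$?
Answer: $\sqrt{4073} \approx 63.82$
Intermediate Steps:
$E{\left(c,v \right)} = - \frac{c}{3} - \frac{v}{3}$ ($E{\left(c,v \right)} = - \frac{c + v}{3} = - \frac{c}{3} - \frac{v}{3}$)
$\sqrt{4060 + E{\left(\left(18 - 1\right) + 12,-68 \right)}} = \sqrt{4060 - \left(- \frac{68}{3} + \frac{\left(18 - 1\right) + 12}{3}\right)} = \sqrt{4060 + \left(- \frac{17 + 12}{3} + \frac{68}{3}\right)} = \sqrt{4060 + \left(\left(- \frac{1}{3}\right) 29 + \frac{68}{3}\right)} = \sqrt{4060 + \left(- \frac{29}{3} + \frac{68}{3}\right)} = \sqrt{4060 + 13} = \sqrt{4073}$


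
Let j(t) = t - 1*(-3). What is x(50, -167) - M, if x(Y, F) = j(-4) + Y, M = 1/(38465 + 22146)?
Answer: 2969938/60611 ≈ 49.000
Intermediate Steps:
M = 1/60611 ≈ 1.6499e-5
j(t) = 3 + t (j(t) = t + 3 = 3 + t)
x(Y, F) = -1 + Y (x(Y, F) = (3 - 4) + Y = -1 + Y)
x(50, -167) - M = (-1 + 50) - 1*1/60611 = 49 - 1/60611 = 2969938/60611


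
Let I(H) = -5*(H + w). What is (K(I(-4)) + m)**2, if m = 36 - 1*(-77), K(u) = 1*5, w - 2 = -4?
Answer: 13924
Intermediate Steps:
w = -2 (w = 2 - 4 = -2)
I(H) = 10 - 5*H (I(H) = -5*(H - 2) = -5*(-2 + H) = 10 - 5*H)
K(u) = 5
m = 113 (m = 36 + 77 = 113)
(K(I(-4)) + m)**2 = (5 + 113)**2 = 118**2 = 13924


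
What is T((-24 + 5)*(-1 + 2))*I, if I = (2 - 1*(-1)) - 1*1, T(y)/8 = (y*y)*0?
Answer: 0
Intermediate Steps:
T(y) = 0 (T(y) = 8*((y*y)*0) = 8*(y**2*0) = 8*0 = 0)
I = 2 (I = (2 + 1) - 1 = 3 - 1 = 2)
T((-24 + 5)*(-1 + 2))*I = 0*2 = 0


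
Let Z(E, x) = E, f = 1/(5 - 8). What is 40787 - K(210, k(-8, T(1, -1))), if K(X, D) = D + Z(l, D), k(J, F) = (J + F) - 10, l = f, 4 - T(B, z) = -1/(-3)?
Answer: 122405/3 ≈ 40802.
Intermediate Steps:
T(B, z) = 11/3 (T(B, z) = 4 - (-1)/(-3) = 4 - (-1)*(-1)/3 = 4 - 1*⅓ = 4 - ⅓ = 11/3)
f = -⅓ (f = 1/(-3) = -⅓ ≈ -0.33333)
l = -⅓ ≈ -0.33333
k(J, F) = -10 + F + J (k(J, F) = (F + J) - 10 = -10 + F + J)
K(X, D) = -⅓ + D (K(X, D) = D - ⅓ = -⅓ + D)
40787 - K(210, k(-8, T(1, -1))) = 40787 - (-⅓ + (-10 + 11/3 - 8)) = 40787 - (-⅓ - 43/3) = 40787 - 1*(-44/3) = 40787 + 44/3 = 122405/3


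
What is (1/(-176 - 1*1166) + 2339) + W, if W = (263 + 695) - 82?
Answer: 4314529/1342 ≈ 3215.0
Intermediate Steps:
W = 876 (W = 958 - 82 = 876)
(1/(-176 - 1*1166) + 2339) + W = (1/(-176 - 1*1166) + 2339) + 876 = (1/(-176 - 1166) + 2339) + 876 = (1/(-1342) + 2339) + 876 = (-1/1342 + 2339) + 876 = 3138937/1342 + 876 = 4314529/1342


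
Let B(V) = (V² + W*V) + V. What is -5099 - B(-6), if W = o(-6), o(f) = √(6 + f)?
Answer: -5129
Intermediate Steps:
W = 0 (W = √(6 - 6) = √0 = 0)
B(V) = V + V² (B(V) = (V² + 0*V) + V = (V² + 0) + V = V² + V = V + V²)
-5099 - B(-6) = -5099 - (-6)*(1 - 6) = -5099 - (-6)*(-5) = -5099 - 1*30 = -5099 - 30 = -5129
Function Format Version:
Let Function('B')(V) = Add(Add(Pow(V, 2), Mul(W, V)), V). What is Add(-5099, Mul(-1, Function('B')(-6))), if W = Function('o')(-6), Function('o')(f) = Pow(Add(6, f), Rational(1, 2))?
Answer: -5129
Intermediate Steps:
W = 0 (W = Pow(Add(6, -6), Rational(1, 2)) = Pow(0, Rational(1, 2)) = 0)
Function('B')(V) = Add(V, Pow(V, 2)) (Function('B')(V) = Add(Add(Pow(V, 2), Mul(0, V)), V) = Add(Add(Pow(V, 2), 0), V) = Add(Pow(V, 2), V) = Add(V, Pow(V, 2)))
Add(-5099, Mul(-1, Function('B')(-6))) = Add(-5099, Mul(-1, Mul(-6, Add(1, -6)))) = Add(-5099, Mul(-1, Mul(-6, -5))) = Add(-5099, Mul(-1, 30)) = Add(-5099, -30) = -5129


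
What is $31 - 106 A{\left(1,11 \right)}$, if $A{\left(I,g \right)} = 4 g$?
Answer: $-4633$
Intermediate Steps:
$31 - 106 A{\left(1,11 \right)} = 31 - 106 \cdot 4 \cdot 11 = 31 - 4664 = -4633$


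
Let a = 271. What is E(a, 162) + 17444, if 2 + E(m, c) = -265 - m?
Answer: 16906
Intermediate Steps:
E(m, c) = -267 - m (E(m, c) = -2 + (-265 - m) = -267 - m)
E(a, 162) + 17444 = (-267 - 1*271) + 17444 = (-267 - 271) + 17444 = -538 + 17444 = 16906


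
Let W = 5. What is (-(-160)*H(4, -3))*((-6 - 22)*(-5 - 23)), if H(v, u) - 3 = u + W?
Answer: 627200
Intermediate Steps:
H(v, u) = 8 + u (H(v, u) = 3 + (u + 5) = 3 + (5 + u) = 8 + u)
(-(-160)*H(4, -3))*((-6 - 22)*(-5 - 23)) = (-(-160)*(8 - 3))*((-6 - 22)*(-5 - 23)) = (-(-160)*5)*(-28*(-28)) = -40*(-20)*784 = 800*784 = 627200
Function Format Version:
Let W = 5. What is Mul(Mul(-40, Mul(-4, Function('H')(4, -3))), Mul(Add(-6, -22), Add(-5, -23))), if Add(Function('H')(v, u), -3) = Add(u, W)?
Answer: 627200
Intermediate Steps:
Function('H')(v, u) = Add(8, u) (Function('H')(v, u) = Add(3, Add(u, 5)) = Add(3, Add(5, u)) = Add(8, u))
Mul(Mul(-40, Mul(-4, Function('H')(4, -3))), Mul(Add(-6, -22), Add(-5, -23))) = Mul(Mul(-40, Mul(-4, Add(8, -3))), Mul(Add(-6, -22), Add(-5, -23))) = Mul(Mul(-40, Mul(-4, 5)), Mul(-28, -28)) = Mul(Mul(-40, -20), 784) = Mul(800, 784) = 627200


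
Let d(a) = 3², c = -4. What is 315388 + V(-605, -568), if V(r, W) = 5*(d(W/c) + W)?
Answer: 312593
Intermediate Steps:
d(a) = 9
V(r, W) = 45 + 5*W (V(r, W) = 5*(9 + W) = 45 + 5*W)
315388 + V(-605, -568) = 315388 + (45 + 5*(-568)) = 315388 + (45 - 2840) = 315388 - 2795 = 312593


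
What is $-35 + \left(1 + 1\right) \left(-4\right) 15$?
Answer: $-155$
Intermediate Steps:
$-35 + \left(1 + 1\right) \left(-4\right) 15 = -35 + 2 \left(-4\right) 15 = -35 - 120 = -155$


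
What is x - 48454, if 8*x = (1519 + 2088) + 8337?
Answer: -46961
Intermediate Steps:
x = 1493 (x = ((1519 + 2088) + 8337)/8 = (3607 + 8337)/8 = (⅛)*11944 = 1493)
x - 48454 = 1493 - 48454 = -46961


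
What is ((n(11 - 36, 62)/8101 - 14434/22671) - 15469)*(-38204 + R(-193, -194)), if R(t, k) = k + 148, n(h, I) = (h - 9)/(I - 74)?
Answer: 12074755432093625/20406419 ≈ 5.9171e+8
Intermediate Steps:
n(h, I) = (-9 + h)/(-74 + I)
R(t, k) = 148 + k
((n(11 - 36, 62)/8101 - 14434/22671) - 15469)*(-38204 + R(-193, -194)) = ((((-9 + (11 - 36))/(-74 + 62))/8101 - 14434/22671) - 15469)*(-38204 + (148 - 194)) = ((((-9 - 25)/(-12))*(1/8101) - 14434*1/22671) - 15469)*(-38204 - 46) = ((-1/12*(-34)*(1/8101) - 14434/22671) - 15469)*(-38250) = (((17/6)*(1/8101) - 14434/22671) - 15469)*(-38250) = ((17/48606 - 14434/22671) - 15469)*(-38250) = (-233731199/367315542 - 15469)*(-38250) = -5682237850397/367315542*(-38250) = 12074755432093625/20406419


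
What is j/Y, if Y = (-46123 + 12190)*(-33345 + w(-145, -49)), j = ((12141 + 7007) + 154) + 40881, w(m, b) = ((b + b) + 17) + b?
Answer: 20061/378635725 ≈ 5.2982e-5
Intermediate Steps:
w(m, b) = 17 + 3*b (w(m, b) = (2*b + 17) + b = (17 + 2*b) + b = 17 + 3*b)
j = 60183 (j = (19148 + 154) + 40881 = 19302 + 40881 = 60183)
Y = 1135907175 (Y = (-46123 + 12190)*(-33345 + (17 + 3*(-49))) = -33933*(-33345 + (17 - 147)) = -33933*(-33345 - 130) = -33933*(-33475) = 1135907175)
j/Y = 60183/1135907175 = 60183*(1/1135907175) = 20061/378635725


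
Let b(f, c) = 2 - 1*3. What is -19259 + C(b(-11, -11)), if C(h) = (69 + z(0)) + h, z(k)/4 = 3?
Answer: -19179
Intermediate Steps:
z(k) = 12 (z(k) = 4*3 = 12)
b(f, c) = -1 (b(f, c) = 2 - 3 = -1)
C(h) = 81 + h (C(h) = (69 + 12) + h = 81 + h)
-19259 + C(b(-11, -11)) = -19259 + (81 - 1) = -19259 + 80 = -19179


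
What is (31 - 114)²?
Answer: 6889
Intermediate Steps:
(31 - 114)² = (-83)² = 6889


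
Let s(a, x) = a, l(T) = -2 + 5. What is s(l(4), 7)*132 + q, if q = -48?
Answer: 348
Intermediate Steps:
l(T) = 3
s(l(4), 7)*132 + q = 3*132 - 48 = 396 - 48 = 348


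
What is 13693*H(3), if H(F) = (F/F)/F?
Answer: 13693/3 ≈ 4564.3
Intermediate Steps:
H(F) = 1/F
13693*H(3) = 13693/3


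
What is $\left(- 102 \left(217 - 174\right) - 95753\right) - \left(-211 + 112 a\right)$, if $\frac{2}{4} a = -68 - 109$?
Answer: $-60280$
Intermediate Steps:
$a = -354$ ($a = 2 \left(-68 - 109\right) = 2 \left(-177\right) = -354$)
$\left(- 102 \left(217 - 174\right) - 95753\right) - \left(-211 + 112 a\right) = \left(- 102 \left(217 - 174\right) - 95753\right) + \left(\left(-112\right) \left(-354\right) + 211\right) = \left(\left(-102\right) 43 - 95753\right) + \left(39648 + 211\right) = \left(-4386 - 95753\right) + 39859 = -100139 + 39859 = -60280$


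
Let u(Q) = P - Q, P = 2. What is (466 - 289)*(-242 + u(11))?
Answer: -44427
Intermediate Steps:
u(Q) = 2 - Q
(466 - 289)*(-242 + u(11)) = (466 - 289)*(-242 + (2 - 1*11)) = 177*(-242 + (2 - 11)) = 177*(-242 - 9) = 177*(-251) = -44427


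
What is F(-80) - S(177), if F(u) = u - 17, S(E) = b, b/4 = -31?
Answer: 27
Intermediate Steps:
b = -124 (b = 4*(-31) = -124)
S(E) = -124
F(u) = -17 + u
F(-80) - S(177) = (-17 - 80) - 1*(-124) = -97 + 124 = 27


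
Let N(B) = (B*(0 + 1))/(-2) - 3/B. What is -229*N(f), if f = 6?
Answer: 1603/2 ≈ 801.50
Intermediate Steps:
N(B) = -3/B - B/2 (N(B) = (B*1)*(-½) - 3/B = B*(-½) - 3/B = -B/2 - 3/B = -3/B - B/2)
-229*N(f) = -229*(-3/6 - ½*6) = -229*(-3*⅙ - 3) = -229*(-½ - 3) = -229*(-7/2) = 1603/2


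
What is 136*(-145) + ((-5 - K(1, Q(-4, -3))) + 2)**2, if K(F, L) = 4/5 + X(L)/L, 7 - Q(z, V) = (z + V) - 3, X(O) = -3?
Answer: -142382136/7225 ≈ -19707.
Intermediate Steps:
Q(z, V) = 10 - V - z (Q(z, V) = 7 - ((z + V) - 3) = 7 - ((V + z) - 3) = 7 - (-3 + V + z) = 7 + (3 - V - z) = 10 - V - z)
K(F, L) = 4/5 - 3/L
136*(-145) + ((-5 - K(1, Q(-4, -3))) + 2)**2 = 136*(-145) + ((-5 - (4/5 - 3/(10 - 1*(-3) - 1*(-4)))) + 2)**2 = -19720 + ((-5 - (4/5 - 3/(10 + 3 + 4))) + 2)**2 = -19720 + ((-5 - (4/5 - 3/17)) + 2)**2 = -19720 + ((-5 - 1*53/85) + 2)**2 = -19720 + ((-5 - 53/85) + 2)**2 = -19720 + (-478/85 + 2)**2 = -19720 + (-308/85)**2 = -19720 + 94864/7225 = -142382136/7225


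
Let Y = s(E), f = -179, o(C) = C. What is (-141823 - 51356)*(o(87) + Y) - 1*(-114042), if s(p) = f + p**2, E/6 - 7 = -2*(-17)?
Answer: -11672533854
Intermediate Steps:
E = 246 (E = 42 + 6*(-2*(-17)) = 42 + 6*34 = 42 + 204 = 246)
s(p) = -179 + p**2
Y = 60337 (Y = -179 + 246**2 = -179 + 60516 = 60337)
(-141823 - 51356)*(o(87) + Y) - 1*(-114042) = (-141823 - 51356)*(87 + 60337) - 1*(-114042) = -193179*60424 + 114042 = -11672647896 + 114042 = -11672533854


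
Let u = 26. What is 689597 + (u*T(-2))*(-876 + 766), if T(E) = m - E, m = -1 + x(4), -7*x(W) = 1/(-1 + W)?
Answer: 14424337/21 ≈ 6.8687e+5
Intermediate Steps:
x(W) = -1/(7*(-1 + W))
m = -22/21 (m = -1 - 1/(-7 + 7*4) = -1 - 1/(-7 + 28) = -1 - 1/21 = -22/21 ≈ -1.0476)
T(E) = -22/21 - E
689597 + (u*T(-2))*(-876 + 766) = 689597 + (26*(-22/21 - 1*(-2)))*(-876 + 766) = 689597 + (26*(-22/21 + 2))*(-110) = 689597 + (26*(20/21))*(-110) = 689597 + (520/21)*(-110) = 689597 - 57200/21 = 14424337/21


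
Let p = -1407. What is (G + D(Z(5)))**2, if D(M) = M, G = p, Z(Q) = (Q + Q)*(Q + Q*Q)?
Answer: 1225449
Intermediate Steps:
Z(Q) = 2*Q*(Q + Q**2) (Z(Q) = (2*Q)*(Q + Q**2) = 2*Q*(Q + Q**2))
G = -1407
(G + D(Z(5)))**2 = (-1407 + 2*5**2*(1 + 5))**2 = (-1407 + 2*25*6)**2 = (-1407 + 300)**2 = (-1107)**2 = 1225449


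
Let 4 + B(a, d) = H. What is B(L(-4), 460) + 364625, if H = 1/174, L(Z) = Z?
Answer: 63444055/174 ≈ 3.6462e+5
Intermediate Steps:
H = 1/174 ≈ 0.0057471
B(a, d) = -695/174 (B(a, d) = -4 + 1/174 = -695/174)
B(L(-4), 460) + 364625 = -695/174 + 364625 = 63444055/174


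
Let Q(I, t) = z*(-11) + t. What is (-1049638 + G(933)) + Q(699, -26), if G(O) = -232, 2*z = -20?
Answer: -1049786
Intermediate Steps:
z = -10 (z = (½)*(-20) = -10)
Q(I, t) = 110 + t (Q(I, t) = -10*(-11) + t = 110 + t)
(-1049638 + G(933)) + Q(699, -26) = (-1049638 - 232) + (110 - 26) = -1049870 + 84 = -1049786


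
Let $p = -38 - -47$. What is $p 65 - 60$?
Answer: $525$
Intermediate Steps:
$p = 9$ ($p = -38 + 47 = 9$)
$p 65 - 60 = 9 \cdot 65 - 60 = 585 - 60 = 525$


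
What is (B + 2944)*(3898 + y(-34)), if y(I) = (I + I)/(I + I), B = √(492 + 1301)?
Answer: 11478656 + 3899*√1793 ≈ 1.1644e+7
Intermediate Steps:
B = √1793 ≈ 42.344
y(I) = 1 (y(I) = (2*I)/((2*I)) = (2*I)*(1/(2*I)) = 1)
(B + 2944)*(3898 + y(-34)) = (√1793 + 2944)*(3898 + 1) = (2944 + √1793)*3899 = 11478656 + 3899*√1793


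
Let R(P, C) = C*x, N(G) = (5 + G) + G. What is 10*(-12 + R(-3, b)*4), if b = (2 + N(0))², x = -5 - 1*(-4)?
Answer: -2080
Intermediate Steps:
x = -1 (x = -5 + 4 = -1)
N(G) = 5 + 2*G
b = 49 (b = (2 + (5 + 2*0))² = (2 + (5 + 0))² = (2 + 5)² = 7² = 49)
R(P, C) = -C (R(P, C) = C*(-1) = -C)
10*(-12 + R(-3, b)*4) = 10*(-12 - 1*49*4) = 10*(-12 - 49*4) = 10*(-12 - 196) = 10*(-208) = -2080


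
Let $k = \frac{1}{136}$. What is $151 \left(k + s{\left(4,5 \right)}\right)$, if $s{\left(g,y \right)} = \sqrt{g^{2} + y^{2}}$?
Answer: $\frac{151}{136} + 151 \sqrt{41} \approx 967.98$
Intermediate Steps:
$k = \frac{1}{136} \approx 0.0073529$
$151 \left(k + s{\left(4,5 \right)}\right) = 151 \left(\frac{1}{136} + \sqrt{4^{2} + 5^{2}}\right) = 151 \left(\frac{1}{136} + \sqrt{16 + 25}\right) = 151 \left(\frac{1}{136} + \sqrt{41}\right) = \frac{151}{136} + 151 \sqrt{41}$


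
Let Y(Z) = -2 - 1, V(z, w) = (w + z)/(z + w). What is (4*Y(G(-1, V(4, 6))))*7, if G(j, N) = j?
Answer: -84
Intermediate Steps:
V(z, w) = 1 (V(z, w) = (w + z)/(w + z) = 1)
Y(Z) = -3
(4*Y(G(-1, V(4, 6))))*7 = (4*(-3))*7 = -12*7 = -84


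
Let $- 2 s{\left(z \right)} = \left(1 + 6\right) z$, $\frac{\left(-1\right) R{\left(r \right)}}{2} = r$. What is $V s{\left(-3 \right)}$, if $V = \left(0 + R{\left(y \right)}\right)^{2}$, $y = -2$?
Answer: $168$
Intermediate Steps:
$R{\left(r \right)} = - 2 r$
$s{\left(z \right)} = - \frac{7 z}{2}$ ($s{\left(z \right)} = - \frac{\left(1 + 6\right) z}{2} = - \frac{7 z}{2}$)
$V = 16$ ($V = \left(0 - -4\right)^{2} = \left(0 + 4\right)^{2} = 4^{2} = 16$)
$V s{\left(-3 \right)} = 16 \left(\left(- \frac{7}{2}\right) \left(-3\right)\right) = 16 \cdot \frac{21}{2} = 168$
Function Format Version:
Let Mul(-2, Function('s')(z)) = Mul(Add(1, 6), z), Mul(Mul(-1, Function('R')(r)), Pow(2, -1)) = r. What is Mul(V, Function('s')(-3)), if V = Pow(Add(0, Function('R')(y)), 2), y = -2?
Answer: 168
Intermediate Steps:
Function('R')(r) = Mul(-2, r)
Function('s')(z) = Mul(Rational(-7, 2), z) (Function('s')(z) = Mul(Rational(-1, 2), Mul(Add(1, 6), z)) = Mul(Rational(-1, 2), Mul(7, z)) = Mul(Rational(-7, 2), z))
V = 16 (V = Pow(Add(0, Mul(-2, -2)), 2) = Pow(Add(0, 4), 2) = Pow(4, 2) = 16)
Mul(V, Function('s')(-3)) = Mul(16, Mul(Rational(-7, 2), -3)) = Mul(16, Rational(21, 2)) = 168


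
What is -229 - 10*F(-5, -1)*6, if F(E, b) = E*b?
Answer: -529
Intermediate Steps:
-229 - 10*F(-5, -1)*6 = -229 - 10*(-5*(-1))*6 = -229 - 10*5*6 = -229 - 50*6 = -229 - 1*300 = -229 - 300 = -529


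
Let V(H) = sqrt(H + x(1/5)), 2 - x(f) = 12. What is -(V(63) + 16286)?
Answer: -16286 - sqrt(53) ≈ -16293.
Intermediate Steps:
x(f) = -10 (x(f) = 2 - 1*12 = 2 - 12 = -10)
V(H) = sqrt(-10 + H) (V(H) = sqrt(H - 10) = sqrt(-10 + H))
-(V(63) + 16286) = -(sqrt(-10 + 63) + 16286) = -(sqrt(53) + 16286) = -(16286 + sqrt(53)) = -16286 - sqrt(53)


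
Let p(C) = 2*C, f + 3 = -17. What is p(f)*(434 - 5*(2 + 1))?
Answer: -16760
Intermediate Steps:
f = -20 (f = -3 - 17 = -20)
p(f)*(434 - 5*(2 + 1)) = (2*(-20))*(434 - 5*(2 + 1)) = -40*(434 - 5*3) = -40*(434 - 15) = -40*419 = -16760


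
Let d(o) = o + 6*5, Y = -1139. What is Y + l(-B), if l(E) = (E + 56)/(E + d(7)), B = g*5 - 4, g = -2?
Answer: -58019/51 ≈ -1137.6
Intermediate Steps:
B = -14 (B = -2*5 - 4 = -10 - 4 = -14)
d(o) = 30 + o (d(o) = o + 30 = 30 + o)
l(E) = (56 + E)/(37 + E) (l(E) = (E + 56)/(E + (30 + 7)) = (56 + E)/(E + 37) = (56 + E)/(37 + E))
Y + l(-B) = -1139 + (56 - 1*(-14))/(37 - 1*(-14)) = -1139 + (56 + 14)/(37 + 14) = -1139 + 70/51 = -58019/51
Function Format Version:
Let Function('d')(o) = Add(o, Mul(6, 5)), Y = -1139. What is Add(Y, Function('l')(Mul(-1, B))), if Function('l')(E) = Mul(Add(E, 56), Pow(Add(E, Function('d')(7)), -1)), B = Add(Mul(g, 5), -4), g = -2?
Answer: Rational(-58019, 51) ≈ -1137.6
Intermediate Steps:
B = -14 (B = Add(Mul(-2, 5), -4) = Add(-10, -4) = -14)
Function('d')(o) = Add(30, o) (Function('d')(o) = Add(o, 30) = Add(30, o))
Function('l')(E) = Mul(Pow(Add(37, E), -1), Add(56, E)) (Function('l')(E) = Mul(Add(E, 56), Pow(Add(E, Add(30, 7)), -1)) = Mul(Add(56, E), Pow(Add(E, 37), -1)) = Mul(Add(56, E), Pow(Add(37, E), -1)) = Mul(Pow(Add(37, E), -1), Add(56, E)))
Add(Y, Function('l')(Mul(-1, B))) = Add(-1139, Mul(Pow(Add(37, Mul(-1, -14)), -1), Add(56, Mul(-1, -14)))) = Add(-1139, Mul(Pow(Add(37, 14), -1), Add(56, 14))) = Add(-1139, Mul(Pow(51, -1), 70)) = Add(-1139, Mul(Rational(1, 51), 70)) = Add(-1139, Rational(70, 51)) = Rational(-58019, 51)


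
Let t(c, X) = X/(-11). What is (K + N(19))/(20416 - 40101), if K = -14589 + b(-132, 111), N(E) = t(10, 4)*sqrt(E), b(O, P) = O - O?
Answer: 14589/19685 + 4*sqrt(19)/216535 ≈ 0.74120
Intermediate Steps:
t(c, X) = -X/11 (t(c, X) = X*(-1/11) = -X/11)
b(O, P) = 0
N(E) = -4*sqrt(E)/11 (N(E) = (-1/11*4)*sqrt(E) = -4*sqrt(E)/11)
K = -14589 (K = -14589 + 0 = -14589)
(K + N(19))/(20416 - 40101) = (-14589 - 4*sqrt(19)/11)/(20416 - 40101) = (-14589 - 4*sqrt(19)/11)/(-19685) = (-14589 - 4*sqrt(19)/11)*(-1/19685) = 14589/19685 + 4*sqrt(19)/216535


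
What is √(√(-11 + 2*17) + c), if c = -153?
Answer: √(-153 + √23) ≈ 12.174*I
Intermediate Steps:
√(√(-11 + 2*17) + c) = √(√(-11 + 2*17) - 153) = √(√(-11 + 34) - 153) = √(√23 - 153) = √(-153 + √23)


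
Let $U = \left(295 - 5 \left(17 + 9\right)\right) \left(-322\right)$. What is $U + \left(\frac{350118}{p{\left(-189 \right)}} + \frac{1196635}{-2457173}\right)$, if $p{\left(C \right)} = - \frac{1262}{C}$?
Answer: $- \frac{1079156705752}{1550476163} \approx -696.02$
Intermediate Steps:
$U = -53130$ ($U = \left(295 - 130\right) \left(-322\right) = 165 \left(-322\right) = -53130$)
$U + \left(\frac{350118}{p{\left(-189 \right)}} + \frac{1196635}{-2457173}\right) = -53130 + \left(\frac{350118}{\left(-1262\right) \frac{1}{-189}} + \frac{1196635}{-2457173}\right) = -53130 + \left(\frac{350118}{\left(-1262\right) \left(- \frac{1}{189}\right)} + 1196635 \left(- \frac{1}{2457173}\right)\right) = -53130 - \left(\frac{1196635}{2457173} - \frac{350118}{\frac{1262}{189}}\right) = -53130 + \left(350118 \cdot \frac{189}{1262} - \frac{1196635}{2457173}\right) = -53130 + \left(\frac{33086151}{631} - \frac{1196635}{2457173}\right) = -53130 + \frac{81297641834438}{1550476163} = - \frac{1079156705752}{1550476163}$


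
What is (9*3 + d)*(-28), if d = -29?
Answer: 56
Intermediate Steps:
(9*3 + d)*(-28) = (9*3 - 29)*(-28) = (27 - 29)*(-28) = -2*(-28) = 56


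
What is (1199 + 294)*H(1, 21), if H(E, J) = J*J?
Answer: 658413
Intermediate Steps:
H(E, J) = J²
(1199 + 294)*H(1, 21) = (1199 + 294)*21² = 1493*441 = 658413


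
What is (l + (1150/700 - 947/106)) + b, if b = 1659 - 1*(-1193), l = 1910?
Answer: 1763997/371 ≈ 4754.7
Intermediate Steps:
b = 2852 (b = 1659 + 1193 = 2852)
(l + (1150/700 - 947/106)) + b = (1910 + (1150/700 - 947/106)) + 2852 = (1910 + (1150*(1/700) - 947*1/106)) + 2852 = (1910 + (23/14 - 947/106)) + 2852 = (1910 - 2705/371) + 2852 = 705905/371 + 2852 = 1763997/371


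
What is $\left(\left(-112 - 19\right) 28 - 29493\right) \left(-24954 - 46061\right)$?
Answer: $2354928415$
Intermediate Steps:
$\left(\left(-112 - 19\right) 28 - 29493\right) \left(-24954 - 46061\right) = \left(\left(-131\right) 28 - 29493\right) \left(-71015\right) = \left(-3668 - 29493\right) \left(-71015\right) = \left(-33161\right) \left(-71015\right) = 2354928415$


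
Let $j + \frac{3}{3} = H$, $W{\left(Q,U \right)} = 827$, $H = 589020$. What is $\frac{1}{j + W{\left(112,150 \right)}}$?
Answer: $\frac{1}{589846} \approx 1.6954 \cdot 10^{-6}$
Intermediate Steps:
$j = 589019$ ($j = -1 + 589020 = 589019$)
$\frac{1}{j + W{\left(112,150 \right)}} = \frac{1}{589019 + 827} = \frac{1}{589846}$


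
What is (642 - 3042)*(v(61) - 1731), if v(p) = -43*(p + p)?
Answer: 16744800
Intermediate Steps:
v(p) = -86*p
(642 - 3042)*(v(61) - 1731) = (642 - 3042)*(-86*61 - 1731) = -2400*(-5246 - 1731) = -2400*(-6977) = 16744800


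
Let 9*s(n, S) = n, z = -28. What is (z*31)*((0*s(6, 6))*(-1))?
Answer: 0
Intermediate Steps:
s(n, S) = n/9
(z*31)*((0*s(6, 6))*(-1)) = (-28*31)*((0*((⅑)*6))*(-1)) = -868*0*(⅔)*(-1) = -0*(-1) = -868*0 = 0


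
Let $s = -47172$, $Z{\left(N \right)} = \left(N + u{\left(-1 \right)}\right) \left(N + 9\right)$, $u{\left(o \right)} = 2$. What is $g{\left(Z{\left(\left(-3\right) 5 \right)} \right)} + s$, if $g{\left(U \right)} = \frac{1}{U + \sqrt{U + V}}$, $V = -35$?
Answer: $- \frac{284965974}{6041} - \frac{\sqrt{43}}{6041} \approx -47172.0$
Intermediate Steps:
$Z{\left(N \right)} = \left(2 + N\right) \left(9 + N\right)$ ($Z{\left(N \right)} = \left(N + 2\right) \left(N + 9\right) = \left(2 + N\right) \left(9 + N\right)$)
$g{\left(U \right)} = \frac{1}{U + \sqrt{-35 + U}}$ ($g{\left(U \right)} = \frac{1}{U + \sqrt{U - 35}} = \frac{1}{U + \sqrt{-35 + U}}$)
$g{\left(Z{\left(\left(-3\right) 5 \right)} \right)} + s = \frac{1}{\left(18 + \left(\left(-3\right) 5\right)^{2} + 11 \left(\left(-3\right) 5\right)\right) + \sqrt{-35 + \left(18 + \left(\left(-3\right) 5\right)^{2} + 11 \left(\left(-3\right) 5\right)\right)}} - 47172 = \frac{1}{\left(18 + \left(-15\right)^{2} + 11 \left(-15\right)\right) + \sqrt{-35 + \left(18 + \left(-15\right)^{2} + 11 \left(-15\right)\right)}} - 47172 = \frac{1}{\left(18 + 225 - 165\right) + \sqrt{-35 + \left(18 + 225 - 165\right)}} - 47172 = \frac{1}{78 + \sqrt{-35 + 78}} - 47172 = \frac{1}{78 + \sqrt{43}} - 47172 = -47172 + \frac{1}{78 + \sqrt{43}}$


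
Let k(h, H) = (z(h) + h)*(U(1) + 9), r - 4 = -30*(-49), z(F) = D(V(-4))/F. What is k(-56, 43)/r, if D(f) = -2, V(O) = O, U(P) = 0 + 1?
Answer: -7835/20636 ≈ -0.37968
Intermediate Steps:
U(P) = 1
z(F) = -2/F
r = 1474 (r = 4 - 30*(-49) = 4 + 1470 = 1474)
k(h, H) = -20/h + 10*h (k(h, H) = (-2/h + h)*(1 + 9) = (h - 2/h)*10 = -20/h + 10*h)
k(-56, 43)/r = (-20/(-56) + 10*(-56))/1474 = (-20*(-1/56) - 560)*(1/1474) = (5/14 - 560)*(1/1474) = -7835/14*1/1474 = -7835/20636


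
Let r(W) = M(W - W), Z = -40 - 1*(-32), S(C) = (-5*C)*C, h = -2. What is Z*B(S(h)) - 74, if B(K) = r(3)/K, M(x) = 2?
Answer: -366/5 ≈ -73.200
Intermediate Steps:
S(C) = -5*C²
Z = -8 (Z = -40 + 32 = -8)
r(W) = 2
B(K) = 2/K
Z*B(S(h)) - 74 = -16/((-5*(-2)²)) - 74 = -16/((-5*4)) - 74 = -16/(-20) - 74 = -16*(-1)/20 - 74 = -8*(-⅒) - 74 = ⅘ - 74 = -366/5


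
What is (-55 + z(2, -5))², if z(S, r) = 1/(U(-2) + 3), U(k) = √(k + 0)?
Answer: 2*(-10423*I + 9020*√2)/(-7*I + 6*√2) ≈ 2995.1 + 14.072*I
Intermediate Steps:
U(k) = √k
z(S, r) = 1/(3 + I*√2) (z(S, r) = 1/(√(-2) + 3) = 1/(I*√2 + 3) = 1/(3 + I*√2))
(-55 + z(2, -5))² = (-55 + (3/11 - I*√2/11))² = (-602/11 - I*√2/11)²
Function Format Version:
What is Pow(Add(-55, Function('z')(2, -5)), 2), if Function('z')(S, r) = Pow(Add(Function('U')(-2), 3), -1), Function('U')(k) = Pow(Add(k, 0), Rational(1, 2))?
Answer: Mul(2, Pow(Add(Mul(-7, I), Mul(6, Pow(2, Rational(1, 2)))), -1), Add(Mul(-10423, I), Mul(9020, Pow(2, Rational(1, 2))))) ≈ Add(2995.1, Mul(14.072, I))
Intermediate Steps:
Function('U')(k) = Pow(k, Rational(1, 2))
Function('z')(S, r) = Pow(Add(3, Mul(I, Pow(2, Rational(1, 2)))), -1) (Function('z')(S, r) = Pow(Add(Pow(-2, Rational(1, 2)), 3), -1) = Pow(Add(Mul(I, Pow(2, Rational(1, 2))), 3), -1) = Pow(Add(3, Mul(I, Pow(2, Rational(1, 2)))), -1))
Pow(Add(-55, Function('z')(2, -5)), 2) = Pow(Add(-55, Add(Rational(3, 11), Mul(Rational(-1, 11), I, Pow(2, Rational(1, 2))))), 2) = Pow(Add(Rational(-602, 11), Mul(Rational(-1, 11), I, Pow(2, Rational(1, 2)))), 2)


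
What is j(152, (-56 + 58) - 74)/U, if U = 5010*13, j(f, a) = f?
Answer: 76/32565 ≈ 0.0023338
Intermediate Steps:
U = 65130
j(152, (-56 + 58) - 74)/U = 152/65130 = 152*(1/65130) = 76/32565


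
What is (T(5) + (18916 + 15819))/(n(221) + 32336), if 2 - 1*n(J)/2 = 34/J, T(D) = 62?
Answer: 452361/420416 ≈ 1.0760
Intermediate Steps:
n(J) = 4 - 68/J
(T(5) + (18916 + 15819))/(n(221) + 32336) = (62 + (18916 + 15819))/((4 - 68/221) + 32336) = (62 + 34735)/((4 - 68*1/221) + 32336) = 34797/((4 - 4/13) + 32336) = 34797/(48/13 + 32336) = 34797/(420416/13) = 34797*(13/420416) = 452361/420416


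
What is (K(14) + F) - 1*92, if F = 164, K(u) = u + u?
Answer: 100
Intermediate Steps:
K(u) = 2*u
(K(14) + F) - 1*92 = (2*14 + 164) - 1*92 = (28 + 164) - 92 = 192 - 92 = 100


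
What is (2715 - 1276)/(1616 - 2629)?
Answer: -1439/1013 ≈ -1.4205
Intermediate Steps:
(2715 - 1276)/(1616 - 2629) = 1439/(-1013) = 1439*(-1/1013) = -1439/1013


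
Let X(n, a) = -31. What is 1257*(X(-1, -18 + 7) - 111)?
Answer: -178494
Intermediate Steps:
1257*(X(-1, -18 + 7) - 111) = 1257*(-31 - 111) = 1257*(-142) = -178494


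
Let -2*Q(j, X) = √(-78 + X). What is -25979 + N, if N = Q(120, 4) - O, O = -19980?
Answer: -5999 - I*√74/2 ≈ -5999.0 - 4.3012*I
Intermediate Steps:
Q(j, X) = -√(-78 + X)/2
N = 19980 - I*√74/2 (N = -√(-78 + 4)/2 - 1*(-19980) = -I*√74/2 + 19980 = 19980 - I*√74/2 ≈ 19980.0 - 4.3012*I)
-25979 + N = -25979 + (19980 - I*√74/2) = -5999 - I*√74/2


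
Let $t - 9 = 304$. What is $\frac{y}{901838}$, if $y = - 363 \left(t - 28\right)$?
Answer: $- \frac{103455}{901838} \approx -0.11472$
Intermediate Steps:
$t = 313$ ($t = 9 + 304 = 313$)
$y = -103455$ ($y = - 363 \left(313 - 28\right) = \left(-363\right) 285 = -103455$)
$\frac{y}{901838} = - \frac{103455}{901838}$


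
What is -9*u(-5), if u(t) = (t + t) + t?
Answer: 135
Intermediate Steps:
u(t) = 3*t (u(t) = 2*t + t = 3*t)
-9*u(-5) = -27*(-5) = -9*(-15) = 135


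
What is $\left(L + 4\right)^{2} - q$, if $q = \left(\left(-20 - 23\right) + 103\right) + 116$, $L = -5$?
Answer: $-175$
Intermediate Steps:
$q = 176$ ($q = \left(\left(-20 - 23\right) + 103\right) + 116 = \left(-43 + 103\right) + 116 = 60 + 116 = 176$)
$\left(L + 4\right)^{2} - q = \left(-5 + 4\right)^{2} - 176 = \left(-1\right)^{2} - 176 = 1 - 176 = -175$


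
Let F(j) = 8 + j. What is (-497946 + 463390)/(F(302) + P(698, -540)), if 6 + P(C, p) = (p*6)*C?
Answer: 8639/565304 ≈ 0.015282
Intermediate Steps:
P(C, p) = -6 + 6*C*p (P(C, p) = -6 + (p*6)*C = -6 + (6*p)*C = -6 + 6*C*p)
(-497946 + 463390)/(F(302) + P(698, -540)) = (-497946 + 463390)/((8 + 302) + (-6 + 6*698*(-540))) = -34556/(310 + (-6 - 2261520)) = -34556/(310 - 2261526) = -34556/(-2261216) = -34556*(-1/2261216) = 8639/565304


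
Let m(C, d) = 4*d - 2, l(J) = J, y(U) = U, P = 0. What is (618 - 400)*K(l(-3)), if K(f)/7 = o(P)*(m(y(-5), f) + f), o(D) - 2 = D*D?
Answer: -51884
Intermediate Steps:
o(D) = 2 + D² (o(D) = 2 + D*D = 2 + D²)
m(C, d) = -2 + 4*d
K(f) = -28 + 70*f (K(f) = 7*((2 + 0²)*((-2 + 4*f) + f)) = 7*((2 + 0)*(-2 + 5*f)) = 7*(2*(-2 + 5*f)) = 7*(-4 + 10*f) = -28 + 70*f)
(618 - 400)*K(l(-3)) = (618 - 400)*(-28 + 70*(-3)) = 218*(-28 - 210) = 218*(-238) = -51884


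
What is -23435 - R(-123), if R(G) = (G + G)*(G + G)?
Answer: -83951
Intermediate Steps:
R(G) = 4*G² (R(G) = (2*G)*(2*G) = 4*G²)
-23435 - R(-123) = -23435 - 4*(-123)² = -23435 - 4*15129 = -23435 - 1*60516 = -23435 - 60516 = -83951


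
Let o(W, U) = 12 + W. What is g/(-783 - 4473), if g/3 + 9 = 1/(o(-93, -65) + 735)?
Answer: 5885/1145808 ≈ 0.0051361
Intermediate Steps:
g = -5885/218 (g = -27 + 3/((12 - 93) + 735) = -27 + 3/(-81 + 735) = -27 + 3/654 = -27 + 3*(1/654) = -27 + 1/218 = -5885/218 ≈ -26.995)
g/(-783 - 4473) = -5885/(218*(-783 - 4473)) = -5885/218/(-5256) = -5885/218*(-1/5256) = 5885/1145808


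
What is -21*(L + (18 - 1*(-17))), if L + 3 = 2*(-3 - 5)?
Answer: -336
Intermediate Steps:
L = -19 (L = -3 + 2*(-3 - 5) = -3 + 2*(-8) = -3 - 16 = -19)
-21*(L + (18 - 1*(-17))) = -21*(-19 + (18 - 1*(-17))) = -21*(-19 + (18 + 17)) = -21*(-19 + 35) = -21*16 = -336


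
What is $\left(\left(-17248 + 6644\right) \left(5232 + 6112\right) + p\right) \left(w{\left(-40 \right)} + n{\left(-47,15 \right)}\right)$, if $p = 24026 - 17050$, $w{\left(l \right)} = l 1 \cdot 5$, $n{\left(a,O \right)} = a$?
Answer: $29710345600$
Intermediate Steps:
$w{\left(l \right)} = 5 l$ ($w{\left(l \right)} = l 5 = 5 l$)
$p = 6976$ ($p = 24026 - 17050 = 6976$)
$\left(\left(-17248 + 6644\right) \left(5232 + 6112\right) + p\right) \left(w{\left(-40 \right)} + n{\left(-47,15 \right)}\right) = \left(\left(-17248 + 6644\right) \left(5232 + 6112\right) + 6976\right) \left(5 \left(-40\right) - 47\right) = \left(\left(-10604\right) 11344 + 6976\right) \left(-200 - 47\right) = \left(-120291776 + 6976\right) \left(-247\right) = \left(-120284800\right) \left(-247\right) = 29710345600$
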